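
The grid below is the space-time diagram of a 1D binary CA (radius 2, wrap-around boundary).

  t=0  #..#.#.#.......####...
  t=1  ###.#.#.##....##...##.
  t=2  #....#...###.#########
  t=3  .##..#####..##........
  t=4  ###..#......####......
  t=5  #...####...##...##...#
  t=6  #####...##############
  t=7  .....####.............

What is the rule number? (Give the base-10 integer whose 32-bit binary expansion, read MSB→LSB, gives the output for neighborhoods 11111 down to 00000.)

159856600

  [31] ##### => .  t=2,i=15
  [30] ####. => .  t=0,i=17
  [29] ###.# => .  t=1,i=2
  [28] ###.. => .  t=0,i=18
  [27] ##.## => #  t=1,i=21
  [26] ##.#. => .  t=1,i=3
  [25] ##..# => .  t=3,i=3
  [24] ##... => #  t=0,i=19
  [23] #.### => #  t=1,i=0
  [22] #.##. => .  t=1,i=8
  [21] #.#.# => .  t=0,i=5
  [20] #.#.. => .  t=0,i=7
  [19] #..## => .  t=3,i=4
  [18] #..#. => #  t=0,i=2
  [17] #...# => #  t=0,i=20
  [16] #.... => #  t=0,i=9
  [15] .#### => .  t=0,i=16
  [14] .###. => .  t=1,i=1
  [13] .##.# => #  t=1,i=20
  [12] .##.. => #  t=1,i=9
  [11] .#.## => .  t=1,i=7
  [10] .#.#. => #  t=0,i=4
  [9] .#..# => #  t=0,i=1
  [8] .#... => #  t=0,i=8
  [7] ..### => #  t=0,i=15
  [6] ..##. => #  t=1,i=14
  [5] ..#.# => .  t=0,i=3
  [4] ..#.. => #  t=0,i=0
  [3] ...## => #  t=0,i=14
  [2] ...#. => .  t=0,i=21
  [1] ....# => .  t=0,i=13
  [0] ..... => .  t=0,i=10
  bits 00001001100001110011011111011000 = 159856600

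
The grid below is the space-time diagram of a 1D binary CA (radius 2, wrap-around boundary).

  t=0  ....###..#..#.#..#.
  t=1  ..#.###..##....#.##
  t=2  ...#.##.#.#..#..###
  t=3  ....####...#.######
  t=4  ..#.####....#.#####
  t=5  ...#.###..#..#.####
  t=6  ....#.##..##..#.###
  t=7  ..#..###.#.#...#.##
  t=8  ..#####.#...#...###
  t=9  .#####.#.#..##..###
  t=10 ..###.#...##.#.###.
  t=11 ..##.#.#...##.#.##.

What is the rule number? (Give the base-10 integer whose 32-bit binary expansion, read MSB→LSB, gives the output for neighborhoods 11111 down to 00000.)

  nb #####: next=#  (t=3,i=15, bit31=1)
  nb ####.: next=#  (t=3,i=6, bit30=1)
  nb ###.#: next=.  (t=7,i=7, bit29=0)
  nb ###..: next=#  (t=0,i=6, bit28=1)
  nb ##.##: next=.  (t=9,i=0, bit27=0)
  nb ##.#.: next=#  (t=2,i=7, bit26=1)
  nb ##..#: next=.  (t=0,i=7, bit25=0)
  nb ##...: next=.  (t=1,i=11, bit24=0)
  nb #.###: next=.  (t=1,i=4, bit23=0)
  nb #.##.: next=#  (t=1,i=17, bit22=1)
  nb #.#.#: next=.  (t=2,i=8, bit21=0)
  nb #.#..: next=.  (t=0,i=14, bit20=0)
  nb #..##: next=#  (t=1,i=8, bit19=1)
  nb #..#.: next=.  (t=0,i=8, bit18=0)
  nb #...#: next=.  (t=2,i=1, bit17=0)
  nb #....: next=.  (t=0,i=0, bit16=0)
  nb .####: next=#  (t=3,i=5, bit15=1)
  nb .###.: next=#  (t=0,i=5, bit14=1)
  nb .##.#: next=#  (t=2,i=6, bit13=1)
  nb .##..: next=#  (t=1,i=10, bit12=1)
  nb .#.##: next=#  (t=1,i=3, bit11=1)
  nb .#.#.: next=.  (t=0,i=13, bit10=0)
  nb .#..#: next=#  (t=0,i=10, bit9=1)
  nb .#...: next=#  (t=0,i=18, bit8=1)
  nb ..###: next=#  (t=0,i=4, bit7=1)
  nb ..##.: next=.  (t=1,i=9, bit6=0)
  nb ..#.#: next=.  (t=0,i=12, bit5=0)
  nb ..#..: next=#  (t=0,i=9, bit4=1)
  nb ...##: next=.  (t=0,i=3, bit3=0)
  nb ...#.: next=.  (t=1,i=14, bit2=0)
  nb ....#: next=#  (t=0,i=2, bit1=1)
  nb .....: next=.  (t=0,i=1, bit0=0)
  bits 11010100010010001111101110010010 = 3561552786

3561552786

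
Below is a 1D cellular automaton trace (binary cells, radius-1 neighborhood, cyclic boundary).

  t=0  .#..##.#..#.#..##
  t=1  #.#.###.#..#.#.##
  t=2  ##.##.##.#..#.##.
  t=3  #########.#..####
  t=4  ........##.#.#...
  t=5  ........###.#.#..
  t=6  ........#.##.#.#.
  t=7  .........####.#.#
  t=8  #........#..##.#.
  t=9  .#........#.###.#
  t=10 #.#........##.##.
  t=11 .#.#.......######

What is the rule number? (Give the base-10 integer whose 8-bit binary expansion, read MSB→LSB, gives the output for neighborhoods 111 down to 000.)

  ###|.  b7=0 t=1,i=5
  ##.|#  b6=1 t=0,i=5
  #.#|#  b5=1 t=0,i=0
  #..|#  b4=1 t=0,i=2
  .##|#  b3=1 t=0,i=4
  .#.|.  b2=0 t=0,i=1
  ..#|.  b1=0 t=0,i=3
  ...|.  b0=0 t=4,i=0
  bits 01111000 = 120

120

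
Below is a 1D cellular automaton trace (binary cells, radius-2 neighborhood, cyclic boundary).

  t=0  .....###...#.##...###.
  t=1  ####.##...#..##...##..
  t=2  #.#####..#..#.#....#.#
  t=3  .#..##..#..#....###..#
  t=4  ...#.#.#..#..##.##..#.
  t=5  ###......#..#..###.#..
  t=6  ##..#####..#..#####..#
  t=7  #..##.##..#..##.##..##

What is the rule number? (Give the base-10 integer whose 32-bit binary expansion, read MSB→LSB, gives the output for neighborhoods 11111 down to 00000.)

3964489863

  nb #####: next=#  (t=2,i=4, bit31=1)
  nb ####.: next=#  (t=1,i=2, bit30=1)
  nb ###.#: next=#  (t=1,i=3, bit29=1)
  nb ###..: next=.  (t=0,i=7, bit28=0)
  nb ##.##: next=#  (t=1,i=4, bit27=1)
  nb ##.#.: next=#  (t=5,i=18, bit26=1)
  nb ##..#: next=.  (t=1,i=20, bit25=0)
  nb ##...: next=.  (t=0,i=8, bit24=0)
  nb #.###: next=.  (t=2,i=2, bit23=0)
  nb #.##.: next=#  (t=0,i=13, bit22=1)
  nb #.#.#: next=.  (t=4,i=5, bit21=0)
  nb #.#..: next=.  (t=2,i=14, bit20=0)
  nb #..##: next=#  (t=1,i=12, bit19=1)
  nb #..#.: next=#  (t=2,i=8, bit18=1)
  nb #...#: next=.  (t=0,i=9, bit17=0)
  nb #....: next=#  (t=0,i=0, bit16=1)
  nb .####: next=.  (t=1,i=1, bit15=0)
  nb .###.: next=#  (t=0,i=6, bit14=1)
  nb .##.#: next=.  (t=2,i=0, bit13=0)
  nb .##..: next=#  (t=0,i=14, bit12=1)
  nb .#.##: next=.  (t=0,i=12, bit11=0)
  nb .#.#.: next=.  (t=2,i=13, bit10=0)
  nb .#..#: next=.  (t=1,i=11, bit9=0)
  nb .#...: next=.  (t=2,i=15, bit8=0)
  nb ..###: next=#  (t=0,i=5, bit7=1)
  nb ..##.: next=.  (t=1,i=13, bit6=0)
  nb ..#.#: next=.  (t=0,i=11, bit5=0)
  nb ..#..: next=.  (t=1,i=10, bit4=0)
  nb ...##: next=.  (t=0,i=4, bit3=0)
  nb ...#.: next=#  (t=0,i=10, bit2=1)
  nb ....#: next=#  (t=0,i=3, bit1=1)
  nb .....: next=#  (t=0,i=1, bit0=1)
  bits 11101100010011010101000010000111 = 3964489863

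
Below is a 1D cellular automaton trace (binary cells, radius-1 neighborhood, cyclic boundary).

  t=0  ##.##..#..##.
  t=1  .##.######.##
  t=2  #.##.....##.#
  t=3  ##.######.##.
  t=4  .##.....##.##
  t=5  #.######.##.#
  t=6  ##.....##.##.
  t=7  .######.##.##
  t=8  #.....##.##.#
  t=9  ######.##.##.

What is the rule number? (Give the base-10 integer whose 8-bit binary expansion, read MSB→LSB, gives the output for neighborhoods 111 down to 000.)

  [7] ### => .  t=1,i=5
  [6] ##. => #  t=0,i=1
  [5] #.# => #  t=0,i=2
  [4] #.. => #  t=0,i=5
  [3] .## => .  t=0,i=0
  [2] .#. => #  t=0,i=7
  [1] ..# => #  t=0,i=6
  [0] ... => #  t=2,i=5
  bits 01110111 = 119

119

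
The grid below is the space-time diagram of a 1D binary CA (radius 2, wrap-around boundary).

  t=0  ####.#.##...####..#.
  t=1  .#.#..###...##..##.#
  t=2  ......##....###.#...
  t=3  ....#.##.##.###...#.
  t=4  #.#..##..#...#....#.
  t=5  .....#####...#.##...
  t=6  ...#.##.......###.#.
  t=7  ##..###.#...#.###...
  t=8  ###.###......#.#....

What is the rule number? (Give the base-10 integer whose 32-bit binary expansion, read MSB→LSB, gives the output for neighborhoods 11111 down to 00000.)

575002834

  ##### -> .   bit 31 = 0  t=5,i=7
  ####. -> .   bit 30 = 0  t=0,i=2
  ###.# -> #   bit 29 = 1  t=0,i=3
  ###.. -> .   bit 28 = 0  t=0,i=15
  ##.## -> .   bit 27 = 0  t=3,i=8
  ##.#. -> .   bit 26 = 0  t=0,i=4
  ##..# -> #   bit 25 = 1  t=0,i=16
  ##... -> .   bit 24 = 0  t=0,i=9
  #.### -> .   bit 23 = 0  t=0,i=0
  #.##. -> #   bit 22 = 1  t=0,i=7
  #.#.# -> .   bit 21 = 0  t=0,i=5
  #.#.. -> .   bit 20 = 0  t=1,i=3
  #..## -> .   bit 19 = 0  t=1,i=5
  #..#. -> #   bit 18 = 1  t=0,i=17
  #...# -> .   bit 17 = 0  t=0,i=10
  #.... -> #   bit 16 = 1  t=2,i=9
  .#### -> #   bit 15 = 1  t=0,i=1
  .###. -> #   bit 14 = 1  t=1,i=7
  .##.# -> .   bit 13 = 0  t=1,i=17
  .##.. -> #   bit 12 = 1  t=0,i=8
  .#.## -> #   bit 11 = 1  t=0,i=6
  .#.#. -> .   bit 10 = 0  t=1,i=0
  .#..# -> .   bit 9 = 0  t=1,i=4
  .#... -> .   bit 8 = 0  t=2,i=17
  ..### -> #   bit 7 = 1  t=0,i=12
  ..##. -> #   bit 6 = 1  t=1,i=12
  ..#.# -> .   bit 5 = 0  t=0,i=18
  ..#.. -> #   bit 4 = 1  t=3,i=18
  ...## -> .   bit 3 = 0  t=0,i=11
  ...#. -> .   bit 2 = 0  t=3,i=3
  ....# -> #   bit 1 = 1  t=2,i=4
  ..... -> .   bit 0 = 0  t=2,i=0
  bits 00100010010001011101100011010010 = 575002834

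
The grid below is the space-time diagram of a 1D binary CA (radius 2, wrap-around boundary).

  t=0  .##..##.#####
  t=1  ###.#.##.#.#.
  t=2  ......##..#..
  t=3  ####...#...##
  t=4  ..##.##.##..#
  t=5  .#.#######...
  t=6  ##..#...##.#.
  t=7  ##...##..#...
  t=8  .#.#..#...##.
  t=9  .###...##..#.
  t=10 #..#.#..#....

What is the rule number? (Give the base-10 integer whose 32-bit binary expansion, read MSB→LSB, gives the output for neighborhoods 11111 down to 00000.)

  [31] ##### => .  t=0,i=10
  [30] ####. => #  t=0,i=11
  [29] ###.# => .  t=0,i=12
  [28] ###.. => #  t=3,i=3
  [27] ##.## => #  t=0,i=0
  [26] ##.#. => .  t=1,i=3
  [25] ##..# => .  t=0,i=3
  [24] ##... => .  t=3,i=4
  [23] #.### => .  t=0,i=8
  [22] #.##. => #  t=0,i=1
  [21] #.#.# => .  t=1,i=4
  [20] #.#.. => #  t=8,i=3
  [19] #..## => #  t=0,i=4
  [18] #..#. => .  t=2,i=9
  [17] #...# => #  t=3,i=5
  [16] #.... => #  t=2,i=12
  [15] .#### => #  t=0,i=9
  [14] .###. => .  t=1,i=1
  [13] .##.# => #  t=0,i=6
  [12] .##.. => #  t=0,i=2
  [11] .#.## => .  t=1,i=5
  [10] .#.#. => #  t=1,i=10
  [9] .#..# => .  t=4,i=0
  [8] .#... => #  t=2,i=11
  [7] ..### => .  t=3,i=11
  [6] ..##. => .  t=0,i=5
  [5] ..#.# => #  t=5,i=1
  [4] ..#.. => .  t=2,i=10
  [3] ...## => .  t=2,i=5
  [2] ...#. => #  t=3,i=6
  [1] ....# => .  t=2,i=4
  [0] ..... => #  t=2,i=0
  bits 01011000010110111011010100100101 = 1482405157

1482405157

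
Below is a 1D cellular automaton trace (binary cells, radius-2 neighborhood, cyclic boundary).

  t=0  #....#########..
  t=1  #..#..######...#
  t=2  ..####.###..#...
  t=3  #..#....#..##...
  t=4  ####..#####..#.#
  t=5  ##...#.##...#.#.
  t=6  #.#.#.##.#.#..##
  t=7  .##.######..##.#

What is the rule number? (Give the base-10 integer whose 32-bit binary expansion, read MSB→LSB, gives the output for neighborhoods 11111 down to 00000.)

2238507542

  ##### -> #   bit 31 = 1  t=0,i=7
  ####. -> .   bit 30 = 0  t=0,i=12
  ###.# -> .   bit 29 = 0  t=2,i=5
  ###.. -> .   bit 28 = 0  t=0,i=13
  ##.## -> .   bit 27 = 0  t=2,i=6
  ##.#. -> #   bit 26 = 1  t=6,i=1
  ##..# -> .   bit 25 = 0  t=0,i=14
  ##... -> #   bit 24 = 1  t=1,i=12
  #.### -> .   bit 23 = 0  t=2,i=7
  #.##. -> #   bit 22 = 1  t=5,i=0
  #.#.# -> #   bit 21 = 1  t=5,i=14
  #.#.. -> .   bit 20 = 0  t=6,i=11
  #..## -> #   bit 19 = 1  t=1,i=5
  #..#. -> #   bit 18 = 1  t=0,i=15
  #...# -> .   bit 17 = 0  t=1,i=13
  #.... -> .   bit 16 = 0  t=0,i=2
  .#### -> #   bit 15 = 1  t=0,i=6
  .###. -> #   bit 14 = 1  t=2,i=8
  .##.# -> #   bit 13 = 1  t=6,i=7
  .##.. -> .   bit 12 = 0  t=1,i=0
  .#.## -> #   bit 11 = 1  t=4,i=14
  .#.#. -> .   bit 10 = 0  t=5,i=13
  .#..# -> #   bit 9 = 1  t=1,i=4
  .#... -> .   bit 8 = 0  t=0,i=1
  ..### -> .   bit 7 = 0  t=0,i=5
  ..##. -> .   bit 6 = 0  t=1,i=15
  ..#.# -> .   bit 5 = 0  t=4,i=13
  ..#.. -> #   bit 4 = 1  t=0,i=0
  ...## -> .   bit 3 = 0  t=0,i=4
  ...#. -> #   bit 2 = 1  t=3,i=7
  ....# -> #   bit 1 = 1  t=0,i=3
  ..... -> .   bit 0 = 0  t=2,i=15
  bits 10000101011011001110101000010110 = 2238507542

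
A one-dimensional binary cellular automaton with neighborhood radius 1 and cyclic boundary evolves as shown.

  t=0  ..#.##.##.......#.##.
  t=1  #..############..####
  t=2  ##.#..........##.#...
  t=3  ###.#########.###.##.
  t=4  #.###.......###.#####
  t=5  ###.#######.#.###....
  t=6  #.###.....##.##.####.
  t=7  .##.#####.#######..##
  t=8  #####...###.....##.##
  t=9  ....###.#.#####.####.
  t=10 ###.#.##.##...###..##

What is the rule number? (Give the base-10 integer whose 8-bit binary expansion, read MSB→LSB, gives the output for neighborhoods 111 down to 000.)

  ### -> .   bit 7 = 0  t=1,i=4
  ##. -> #   bit 6 = 1  t=0,i=5
  #.# -> #   bit 5 = 1  t=0,i=3
  #.. -> #   bit 4 = 1  t=0,i=9
  .## -> #   bit 3 = 1  t=0,i=4
  .#. -> .   bit 2 = 0  t=0,i=2
  ..# -> .   bit 1 = 0  t=0,i=1
  ... -> #   bit 0 = 1  t=0,i=0
  bits 01111001 = 121

121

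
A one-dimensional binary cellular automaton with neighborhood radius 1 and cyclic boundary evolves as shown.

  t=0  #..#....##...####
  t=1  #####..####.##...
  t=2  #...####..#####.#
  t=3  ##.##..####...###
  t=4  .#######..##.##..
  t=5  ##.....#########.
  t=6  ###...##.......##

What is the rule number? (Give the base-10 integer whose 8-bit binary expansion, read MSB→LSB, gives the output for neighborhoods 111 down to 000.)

  nb ###: next=.  (t=0,i=14, bit7=0)
  nb ##.: next=#  (t=0,i=0, bit6=1)
  nb #.#: next=#  (t=1,i=11, bit5=1)
  nb #..: next=#  (t=0,i=1, bit4=1)
  nb .##: next=#  (t=0,i=8, bit3=1)
  nb .#.: next=#  (t=0,i=3, bit2=1)
  nb ..#: next=#  (t=0,i=2, bit1=1)
  nb ...: next=.  (t=0,i=5, bit0=0)
  bits 01111110 = 126

126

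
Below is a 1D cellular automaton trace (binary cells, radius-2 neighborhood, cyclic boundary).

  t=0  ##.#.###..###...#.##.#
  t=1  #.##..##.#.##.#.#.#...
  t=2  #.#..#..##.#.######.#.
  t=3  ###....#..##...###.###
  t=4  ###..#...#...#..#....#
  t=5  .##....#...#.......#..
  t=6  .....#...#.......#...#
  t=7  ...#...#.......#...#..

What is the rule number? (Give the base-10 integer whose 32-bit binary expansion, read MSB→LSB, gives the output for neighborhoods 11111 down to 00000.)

3564782626

  #####|#  b31=1 t=2,i=15
  ####.|#  b30=1 t=2,i=17
  ###.#|.  b29=0 t=0,i=1
  ###..|#  b28=1 t=0,i=7
  ##.##|.  b27=0 t=0,i=20
  ##.#.|#  b26=1 t=0,i=2
  ##..#|.  b25=0 t=0,i=8
  ##...|.  b24=0 t=0,i=13
  #.###|.  b23=0 t=0,i=5
  #.##.|#  b22=1 t=0,i=18
  #.#.#|#  b21=1 t=0,i=3
  #.#..|#  b20=1 t=1,i=18
  #..##|#  b19=1 t=0,i=9
  #..#.|.  b18=0 t=2,i=4
  #...#|#  b17=1 t=0,i=14
  #....|.  b16=0 t=3,i=4
  .####|.  b15=0 t=2,i=14
  .###.|#  b14=1 t=0,i=0
  .##.#|.  b13=0 t=0,i=19
  .##..|.  b12=0 t=1,i=3
  .#.##|.  b11=0 t=0,i=4
  .#.#.|#  b10=1 t=1,i=15
  .#..#|.  b9=0 t=2,i=3
  .#...|.  b8=0 t=1,i=19
  ..###|.  b7=0 t=0,i=10
  ..##.|.  b6=0 t=1,i=6
  ..#.#|#  b5=1 t=0,i=16
  ..#..|.  b4=0 t=2,i=5
  ...##|.  b3=0 t=3,i=14
  ...#.|.  b2=0 t=0,i=15
  ....#|#  b1=1 t=3,i=5
  .....|.  b0=0 t=5,i=14
  bits 11010100011110100100010000100010 = 3564782626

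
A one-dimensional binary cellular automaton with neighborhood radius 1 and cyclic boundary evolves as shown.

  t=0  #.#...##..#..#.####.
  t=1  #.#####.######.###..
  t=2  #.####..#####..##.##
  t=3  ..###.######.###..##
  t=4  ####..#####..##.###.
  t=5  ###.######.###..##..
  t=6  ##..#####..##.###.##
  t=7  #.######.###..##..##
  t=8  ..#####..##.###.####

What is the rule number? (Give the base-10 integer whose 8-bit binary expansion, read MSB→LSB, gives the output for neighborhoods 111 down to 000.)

159

  nb ###: next=#  (t=0,i=16, bit7=1)
  nb ##.: next=.  (t=0,i=7, bit6=0)
  nb #.#: next=.  (t=0,i=1, bit5=0)
  nb #..: next=#  (t=0,i=3, bit4=1)
  nb .##: next=#  (t=0,i=6, bit3=1)
  nb .#.: next=#  (t=0,i=0, bit2=1)
  nb ..#: next=#  (t=0,i=5, bit1=1)
  nb ...: next=#  (t=0,i=4, bit0=1)
  bits 10011111 = 159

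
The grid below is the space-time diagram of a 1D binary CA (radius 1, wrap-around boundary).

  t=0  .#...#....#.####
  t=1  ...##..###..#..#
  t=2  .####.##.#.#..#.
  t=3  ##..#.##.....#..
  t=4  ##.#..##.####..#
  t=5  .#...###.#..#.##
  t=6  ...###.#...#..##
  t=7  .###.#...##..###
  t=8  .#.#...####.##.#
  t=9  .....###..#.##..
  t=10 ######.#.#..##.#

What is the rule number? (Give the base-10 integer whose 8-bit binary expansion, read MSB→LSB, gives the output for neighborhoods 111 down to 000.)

75

  nb ###: next=.  (t=0,i=13, bit7=0)
  nb ##.: next=#  (t=0,i=15, bit6=1)
  nb #.#: next=.  (t=0,i=0, bit5=0)
  nb #..: next=.  (t=0,i=2, bit4=0)
  nb .##: next=#  (t=0,i=12, bit3=1)
  nb .#.: next=.  (t=0,i=1, bit2=0)
  nb ..#: next=#  (t=0,i=4, bit1=1)
  nb ...: next=#  (t=0,i=3, bit0=1)
  bits 01001011 = 75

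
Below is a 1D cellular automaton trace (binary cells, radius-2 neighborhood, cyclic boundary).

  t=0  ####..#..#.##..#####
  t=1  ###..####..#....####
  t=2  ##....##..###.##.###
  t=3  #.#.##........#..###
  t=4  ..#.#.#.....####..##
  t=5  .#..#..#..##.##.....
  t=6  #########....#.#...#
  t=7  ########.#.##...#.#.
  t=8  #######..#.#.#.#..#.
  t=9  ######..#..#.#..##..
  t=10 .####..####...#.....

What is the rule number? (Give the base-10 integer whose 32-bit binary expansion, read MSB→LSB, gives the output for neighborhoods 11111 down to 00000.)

  #####|#  b31=1 t=0,i=0
  ####.|#  b30=1 t=0,i=2
  ###.#|.  b29=0 t=2,i=12
  ###..|.  b28=0 t=0,i=3
  ##.##|.  b27=0 t=2,i=13
  ##.#.|.  b26=0 t=3,i=1
  ##..#|.  b25=0 t=0,i=4
  ##...|#  b24=1 t=2,i=2
  #.###|#  b23=1 t=2,i=17
  #.##.|#  b22=1 t=0,i=11
  #.#.#|#  b21=1 t=3,i=2
  #.#..|.  b20=0 t=4,i=6
  #..##|.  b19=0 t=0,i=14
  #..#.|#  b18=1 t=0,i=5
  #...#|.  b17=0 t=6,i=17
  #....|.  b16=0 t=1,i=13
  .####|#  b15=1 t=0,i=16
  .###.|.  b14=0 t=2,i=11
  .##.#|.  b13=0 t=2,i=15
  .##..|.  b12=0 t=0,i=12
  .#.##|.  b11=0 t=0,i=10
  .#.#.|.  b10=0 t=4,i=3
  .#..#|#  b9=1 t=0,i=7
  .#...|#  b8=1 t=1,i=12
  ..###|.  b7=0 t=0,i=15
  ..##.|.  b6=0 t=2,i=6
  ..#.#|.  b5=0 t=0,i=9
  ..#..|#  b4=1 t=0,i=6
  ...##|#  b3=1 t=1,i=15
  ...#.|#  b2=1 t=3,i=13
  ....#|#  b1=1 t=1,i=14
  .....|.  b0=0 t=3,i=8
  bits 11000001111001001000001100011110 = 3252978462

3252978462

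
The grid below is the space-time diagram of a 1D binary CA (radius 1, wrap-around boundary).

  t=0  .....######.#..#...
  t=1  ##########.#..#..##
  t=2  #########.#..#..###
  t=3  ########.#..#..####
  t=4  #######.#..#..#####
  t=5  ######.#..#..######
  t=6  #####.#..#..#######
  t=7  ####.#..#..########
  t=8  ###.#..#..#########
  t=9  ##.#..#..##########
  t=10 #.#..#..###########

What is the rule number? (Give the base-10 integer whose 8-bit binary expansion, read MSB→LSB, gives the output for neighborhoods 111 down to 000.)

  [7] ### => #  t=0,i=6
  [6] ##. => .  t=0,i=10
  [5] #.# => #  t=0,i=11
  [4] #.. => .  t=0,i=13
  [3] .## => #  t=0,i=5
  [2] .#. => .  t=0,i=12
  [1] ..# => #  t=0,i=4
  [0] ... => #  t=0,i=0
  bits 10101011 = 171

171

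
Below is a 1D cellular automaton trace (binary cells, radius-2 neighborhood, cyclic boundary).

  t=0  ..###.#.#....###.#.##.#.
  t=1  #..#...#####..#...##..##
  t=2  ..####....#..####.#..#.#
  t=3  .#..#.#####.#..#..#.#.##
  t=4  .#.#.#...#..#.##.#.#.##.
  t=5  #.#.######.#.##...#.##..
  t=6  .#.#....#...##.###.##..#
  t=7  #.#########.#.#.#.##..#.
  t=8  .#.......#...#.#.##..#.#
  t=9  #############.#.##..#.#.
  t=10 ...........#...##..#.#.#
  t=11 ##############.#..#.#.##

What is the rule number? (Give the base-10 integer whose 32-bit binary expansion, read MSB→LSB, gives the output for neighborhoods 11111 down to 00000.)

  #####|.  b31=0 t=1,i=9
  ####.|#  b30=1 t=1,i=10
  ###.#|.  b29=0 t=0,i=4
  ###..|.  b28=0 t=1,i=0
  ##.##|#  b27=1 t=6,i=14
  ##.#.|.  b26=0 t=0,i=5
  ##..#|.  b25=0 t=1,i=1
  ##...|#  b24=1 t=2,i=6
  #.###|.  b23=0 t=3,i=6
  #.##.|#  b22=1 t=0,i=19
  #.#.#|.  b21=0 t=0,i=6
  #.#..|#  b20=1 t=0,i=8
  #..##|#  b19=1 t=1,i=21
  #..#.|#  b18=1 t=1,i=2
  #...#|#  b17=1 t=0,i=0
  #....|#  b16=1 t=0,i=10
  .####|.  b15=0 t=1,i=8
  .###.|#  b14=1 t=0,i=3
  .##.#|.  b13=0 t=0,i=20
  .##..|.  b12=0 t=1,i=19
  .#.##|#  b11=1 t=0,i=18
  .#.#.|#  b10=1 t=0,i=7
  .#..#|.  b9=0 t=2,i=0
  .#...|#  b8=1 t=0,i=9
  ..###|.  b7=0 t=0,i=2
  ..##.|#  b6=1 t=1,i=18
  ..#.#|.  b5=0 t=2,i=21
  ..#..|#  b4=1 t=1,i=3
  ...##|.  b3=0 t=0,i=1
  ...#.|#  b2=1 t=2,i=9
  ....#|#  b1=1 t=0,i=11
  .....|#  b0=1 t=8,i=4
  bits 01001001010111110100110101010111 = 1230982487

1230982487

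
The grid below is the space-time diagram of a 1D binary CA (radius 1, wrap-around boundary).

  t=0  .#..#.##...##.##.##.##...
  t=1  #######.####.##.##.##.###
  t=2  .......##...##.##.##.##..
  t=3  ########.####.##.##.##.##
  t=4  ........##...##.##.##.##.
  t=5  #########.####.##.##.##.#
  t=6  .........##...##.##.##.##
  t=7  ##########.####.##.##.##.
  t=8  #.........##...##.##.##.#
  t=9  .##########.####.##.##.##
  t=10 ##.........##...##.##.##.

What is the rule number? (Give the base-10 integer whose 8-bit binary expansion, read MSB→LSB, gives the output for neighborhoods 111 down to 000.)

  ### -> .   bit 7 = 0  t=1,i=0
  ##. -> .   bit 6 = 0  t=0,i=7
  #.# -> #   bit 5 = 1  t=0,i=5
  #.. -> #   bit 4 = 1  t=0,i=2
  .## -> #   bit 3 = 1  t=0,i=6
  .#. -> #   bit 2 = 1  t=0,i=1
  ..# -> #   bit 1 = 1  t=0,i=0
  ... -> #   bit 0 = 1  t=0,i=9
  bits 00111111 = 63

63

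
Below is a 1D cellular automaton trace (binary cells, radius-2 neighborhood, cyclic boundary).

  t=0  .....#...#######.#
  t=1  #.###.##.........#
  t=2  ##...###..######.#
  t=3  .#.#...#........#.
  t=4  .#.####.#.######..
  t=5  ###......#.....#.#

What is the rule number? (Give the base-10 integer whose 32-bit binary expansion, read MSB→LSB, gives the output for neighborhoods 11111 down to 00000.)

  ##### -> .   bit 31 = 0  t=0,i=11
  ####. -> .   bit 30 = 0  t=0,i=14
  ###.# -> .   bit 29 = 0  t=0,i=15
  ###.. -> #   bit 28 = 1  t=2,i=1
  ##.## -> #   bit 27 = 1  t=1,i=1
  ##.#. -> .   bit 26 = 0  t=0,i=16
  ##..# -> .   bit 25 = 0  t=2,i=8
  ##... -> .   bit 24 = 0  t=1,i=8
  #.### -> .   bit 23 = 0  t=1,i=2
  #.##. -> #   bit 22 = 1  t=1,i=6
  #.#.# -> .   bit 21 = 0  t=4,i=8
  #.#.. -> #   bit 20 = 1  t=0,i=17
  #..## -> .   bit 19 = 0  t=2,i=9
  #..#. -> .   bit 18 = 0  t=3,i=0
  #...# -> #   bit 17 = 1  t=0,i=7
  #.... -> .   bit 16 = 0  t=0,i=1
  .#### -> .   bit 15 = 0  t=0,i=10
  .###. -> .   bit 14 = 0  t=1,i=3
  .##.# -> #   bit 13 = 1  t=1,i=0
  .##.. -> #   bit 12 = 1  t=1,i=7
  .#.## -> #   bit 11 = 1  t=4,i=2
  .#.#. -> .   bit 10 = 0  t=3,i=2
  .#..# -> .   bit 9 = 0  t=3,i=17
  .#... -> #   bit 8 = 1  t=0,i=0
  ..### -> .   bit 7 = 0  t=0,i=9
  ..##. -> #   bit 6 = 1  t=1,i=17
  ..#.# -> #   bit 5 = 1  t=3,i=1
  ..#.. -> .   bit 4 = 0  t=0,i=5
  ...## -> .   bit 3 = 0  t=0,i=8
  ...#. -> #   bit 2 = 1  t=0,i=4
  ....# -> #   bit 1 = 1  t=0,i=3
  ..... -> #   bit 0 = 1  t=0,i=2
  bits 00011000010100100011100101100111 = 408041831

408041831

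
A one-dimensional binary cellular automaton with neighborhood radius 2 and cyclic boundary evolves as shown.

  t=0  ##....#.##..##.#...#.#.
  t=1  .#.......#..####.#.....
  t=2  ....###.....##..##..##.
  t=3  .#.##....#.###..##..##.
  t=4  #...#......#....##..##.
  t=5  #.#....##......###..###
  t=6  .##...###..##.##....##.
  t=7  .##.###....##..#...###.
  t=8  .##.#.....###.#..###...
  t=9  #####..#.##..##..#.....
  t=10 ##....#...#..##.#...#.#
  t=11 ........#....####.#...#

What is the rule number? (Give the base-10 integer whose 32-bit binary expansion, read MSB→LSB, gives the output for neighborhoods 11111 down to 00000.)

  ##### -> .   bit 31 = 0  t=9,i=2
  ####. -> .   bit 30 = 0  t=1,i=14
  ###.# -> .   bit 29 = 0  t=1,i=15
  ###.. -> .   bit 28 = 0  t=2,i=6
  ##.## -> .   bit 27 = 0  t=6,i=13
  ##.#. -> #   bit 26 = 1  t=0,i=14
  ##..# -> .   bit 25 = 0  t=0,i=10
  ##... -> .   bit 24 = 0  t=0,i=2
  #.### -> #   bit 23 = 1  t=3,i=11
  #.##. -> .   bit 22 = 0  t=0,i=0
  #.#.# -> .   bit 21 = 0  t=0,i=21
  #.#.. -> #   bit 20 = 1  t=0,i=15
  #..## -> .   bit 19 = 0  t=0,i=11
  #..#. -> #   bit 18 = 1  t=3,i=0
  #...# -> #   bit 17 = 1  t=0,i=17
  #.... -> .   bit 16 = 0  t=0,i=3
  .#### -> #   bit 15 = 1  t=1,i=13
  .###. -> .   bit 14 = 0  t=2,i=5
  .##.# -> #   bit 13 = 1  t=0,i=13
  .##.. -> #   bit 12 = 1  t=0,i=1
  .#.## -> .   bit 11 = 0  t=0,i=7
  .#.#. -> .   bit 10 = 0  t=0,i=20
  .#..# -> .   bit 9 = 0  t=1,i=10
  .#... -> .   bit 8 = 0  t=0,i=16
  ..### -> #   bit 7 = 1  t=1,i=12
  ..##. -> #   bit 6 = 1  t=0,i=12
  ..#.# -> .   bit 5 = 0  t=0,i=6
  ..#.. -> .   bit 4 = 0  t=1,i=1
  ...## -> #   bit 3 = 1  t=2,i=3
  ...#. -> .   bit 2 = 0  t=0,i=5
  ....# -> .   bit 1 = 0  t=0,i=4
  ..... -> #   bit 0 = 1  t=1,i=4
  bits 00000100100101101011000011001001 = 76984521

76984521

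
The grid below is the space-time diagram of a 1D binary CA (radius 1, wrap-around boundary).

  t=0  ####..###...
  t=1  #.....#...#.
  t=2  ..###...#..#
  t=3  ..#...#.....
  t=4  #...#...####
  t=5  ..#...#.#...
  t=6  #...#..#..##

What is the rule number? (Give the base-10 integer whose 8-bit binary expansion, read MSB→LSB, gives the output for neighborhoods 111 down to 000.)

  [7] ### => .  t=0,i=1
  [6] ##. => .  t=0,i=3
  [5] #.# => #  t=1,i=11
  [4] #.. => .  t=0,i=4
  [3] .## => #  t=0,i=0
  [2] .#. => .  t=1,i=0
  [1] ..# => .  t=0,i=5
  [0] ... => #  t=0,i=10
  bits 00101001 = 41

41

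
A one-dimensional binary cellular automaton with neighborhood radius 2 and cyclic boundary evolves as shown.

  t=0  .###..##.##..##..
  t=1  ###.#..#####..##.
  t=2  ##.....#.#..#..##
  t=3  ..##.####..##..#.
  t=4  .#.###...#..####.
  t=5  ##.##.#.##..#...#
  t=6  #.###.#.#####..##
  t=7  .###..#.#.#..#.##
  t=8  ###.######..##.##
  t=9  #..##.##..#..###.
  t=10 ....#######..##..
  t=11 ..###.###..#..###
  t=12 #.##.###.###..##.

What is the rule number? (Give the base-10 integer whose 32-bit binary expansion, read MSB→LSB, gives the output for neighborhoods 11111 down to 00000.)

  [31] ##### => #  t=1,i=9
  [30] ####. => .  t=1,i=10
  [29] ###.# => .  t=1,i=2
  [28] ###.. => .  t=0,i=3
  [27] ##.## => #  t=0,i=8
  [26] ##.#. => .  t=1,i=3
  [25] ##..# => #  t=0,i=4
  [24] ##... => #  t=0,i=15
  [23] #.### => #  t=1,i=0
  [22] #.##. => #  t=0,i=9
  [21] #.#.# => #  t=5,i=6
  [20] #.#.. => .  t=1,i=4
  [19] #..## => .  t=0,i=5
  [18] #..#. => #  t=2,i=11
  [17] #...# => .  t=0,i=16
  [16] #.... => #  t=2,i=3
  [15] .#### => .  t=1,i=8
  [14] .###. => #  t=0,i=2
  [13] .##.# => #  t=0,i=7
  [12] .##.. => #  t=0,i=10
  [11] .#.## => .  t=4,i=2
  [10] .#.#. => #  t=2,i=8
  [9] .#..# => .  t=1,i=5
  [8] .#... => .  t=3,i=16
  [7] ..### => #  t=0,i=1
  [6] ..##. => .  t=0,i=6
  [5] ..#.# => #  t=2,i=7
  [4] ..#.. => #  t=2,i=12
  [3] ...## => #  t=0,i=0
  [2] ...#. => #  t=2,i=6
  [1] ....# => #  t=2,i=5
  [0] ..... => .  t=2,i=4
  bits 10001011111001010111010010111110 = 2347070654

2347070654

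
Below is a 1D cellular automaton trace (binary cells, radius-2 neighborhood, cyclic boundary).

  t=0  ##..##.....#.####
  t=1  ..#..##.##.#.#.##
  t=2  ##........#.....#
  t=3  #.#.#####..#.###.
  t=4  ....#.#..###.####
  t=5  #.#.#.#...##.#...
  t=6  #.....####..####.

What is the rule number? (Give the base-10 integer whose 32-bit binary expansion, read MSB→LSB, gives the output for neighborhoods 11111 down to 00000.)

2811646251

  #####|#  b31=1 t=0,i=15
  ####.|.  b30=0 t=0,i=0
  ###.#|#  b29=1 t=3,i=15
  ###..|.  b28=0 t=0,i=1
  ##.##|.  b27=0 t=1,i=7
  ##.#.|#  b26=1 t=1,i=10
  ##..#|#  b25=1 t=0,i=2
  ##...|#  b24=1 t=0,i=6
  #.###|#  b23=1 t=0,i=13
  #.##.|.  b22=0 t=1,i=8
  #.#.#|.  b21=0 t=1,i=11
  #.#..|#  b20=1 t=4,i=6
  #..##|.  b19=0 t=0,i=3
  #..#.|#  b18=1 t=1,i=1
  #...#|#  b17=1 t=5,i=8
  #....|.  b16=0 t=0,i=7
  .####|.  b15=0 t=0,i=14
  .###.|#  b14=1 t=2,i=0
  .##.#|.  b13=0 t=1,i=6
  .##..|#  b12=1 t=0,i=5
  .#.##|.  b11=0 t=0,i=12
  .#.#.|.  b10=0 t=1,i=12
  .#..#|.  b9=0 t=1,i=3
  .#...|#  b8=1 t=2,i=11
  ..###|.  b7=0 t=2,i=16
  ..##.|.  b6=0 t=0,i=4
  ..#.#|#  b5=1 t=0,i=11
  ..#..|.  b4=0 t=1,i=2
  ...##|#  b3=1 t=2,i=15
  ...#.|.  b2=0 t=0,i=10
  ....#|#  b1=1 t=0,i=9
  .....|#  b0=1 t=0,i=8
  bits 10100111100101100101000100101011 = 2811646251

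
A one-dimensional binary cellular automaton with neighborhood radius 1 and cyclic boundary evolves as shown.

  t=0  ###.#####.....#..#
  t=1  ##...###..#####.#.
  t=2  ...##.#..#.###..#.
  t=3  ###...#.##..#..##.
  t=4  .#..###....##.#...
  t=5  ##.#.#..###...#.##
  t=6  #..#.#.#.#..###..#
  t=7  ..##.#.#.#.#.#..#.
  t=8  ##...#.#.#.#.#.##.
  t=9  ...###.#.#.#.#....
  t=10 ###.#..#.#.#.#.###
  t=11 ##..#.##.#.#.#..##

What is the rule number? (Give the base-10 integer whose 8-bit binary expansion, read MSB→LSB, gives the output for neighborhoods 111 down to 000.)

  nb ###: next=#  (t=0,i=0, bit7=1)
  nb ##.: next=.  (t=0,i=2, bit6=0)
  nb #.#: next=.  (t=0,i=3, bit5=0)
  nb #..: next=.  (t=0,i=9, bit4=0)
  nb .##: next=.  (t=0,i=4, bit3=0)
  nb .#.: next=#  (t=0,i=14, bit2=1)
  nb ..#: next=#  (t=0,i=13, bit1=1)
  nb ...: next=#  (t=0,i=10, bit0=1)
  bits 10000111 = 135

135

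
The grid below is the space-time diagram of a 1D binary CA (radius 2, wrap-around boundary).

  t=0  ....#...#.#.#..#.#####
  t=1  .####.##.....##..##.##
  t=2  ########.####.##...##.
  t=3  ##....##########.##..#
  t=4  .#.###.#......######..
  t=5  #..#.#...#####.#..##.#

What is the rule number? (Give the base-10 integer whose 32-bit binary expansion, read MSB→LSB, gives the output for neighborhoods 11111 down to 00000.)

2059899423

  #####|.  b31=0 t=0,i=19
  ####.|#  b30=1 t=0,i=20
  ###.#|#  b29=1 t=1,i=4
  ###..|#  b28=1 t=0,i=21
  ##.##|#  b27=1 t=1,i=0
  ##.#.|.  b26=0 t=4,i=6
  ##..#|#  b25=1 t=1,i=15
  ##...|.  b24=0 t=0,i=0
  #.###|#  b23=1 t=0,i=17
  #.##.|#  b22=1 t=1,i=6
  #.#.#|.  b21=0 t=0,i=10
  #.#..|.  b20=0 t=0,i=12
  #..##|.  b19=0 t=1,i=16
  #..#.|#  b18=1 t=0,i=14
  #...#|#  b17=1 t=0,i=6
  #....|#  b16=1 t=0,i=1
  .####|#  b15=1 t=0,i=18
  .###.|.  b14=0 t=3,i=0
  .##.#|.  b13=0 t=1,i=18
  .##..|#  b12=1 t=1,i=7
  .#.##|.  b11=0 t=0,i=16
  .#.#.|.  b10=0 t=0,i=9
  .#..#|#  b9=1 t=0,i=13
  .#...|.  b8=0 t=0,i=5
  ..###|.  b7=0 t=3,i=6
  ..##.|.  b6=0 t=1,i=13
  ..#.#|.  b5=0 t=0,i=8
  ..#..|#  b4=1 t=0,i=4
  ...##|#  b3=1 t=1,i=12
  ...#.|#  b2=1 t=0,i=3
  ....#|#  b1=1 t=0,i=2
  .....|#  b0=1 t=1,i=10
  bits 01111010110001111001001000011111 = 2059899423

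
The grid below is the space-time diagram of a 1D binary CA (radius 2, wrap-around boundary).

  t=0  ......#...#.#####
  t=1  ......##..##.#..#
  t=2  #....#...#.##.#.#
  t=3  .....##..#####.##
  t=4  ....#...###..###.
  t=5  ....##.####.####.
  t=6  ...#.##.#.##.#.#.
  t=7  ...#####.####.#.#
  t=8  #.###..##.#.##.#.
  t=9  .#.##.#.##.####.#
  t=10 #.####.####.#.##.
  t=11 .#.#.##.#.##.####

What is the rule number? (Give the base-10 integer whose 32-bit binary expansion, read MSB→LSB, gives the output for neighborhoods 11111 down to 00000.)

  [31] ##### => .  t=0,i=14
  [30] ####. => .  t=0,i=15
  [29] ###.# => #  t=3,i=13
  [28] ###.. => #  t=0,i=16
  [27] ##.## => #  t=3,i=14
  [26] ##.#. => #  t=1,i=12
  [25] ##..# => .  t=1,i=8
  [24] ##... => .  t=0,i=0
  [23] #.### => .  t=0,i=12
  [22] #.##. => #  t=2,i=11
  [21] #.#.# => .  t=2,i=14
  [20] #.#.. => .  t=1,i=13
  [19] #..## => #  t=1,i=9
  [18] #..#. => .  t=1,i=15
  [17] #...# => .  t=0,i=8
  [16] #.... => .  t=0,i=1
  [15] .#### => #  t=0,i=13
  [14] .###. => #  t=4,i=9
  [13] .##.# => #  t=1,i=11
  [12] .##.. => .  t=1,i=7
  [11] .#.## => #  t=0,i=11
  [10] .#.#. => #  t=6,i=14
  [9] .#..# => #  t=1,i=14
  [8] .#... => #  t=0,i=7
  [7] ..### => #  t=3,i=9
  [6] ..##. => .  t=1,i=6
  [5] ..#.# => #  t=0,i=10
  [4] ..#.. => #  t=0,i=6
  [3] ...## => #  t=1,i=5
  [2] ...#. => .  t=0,i=5
  [1] ....# => .  t=0,i=4
  [0] ..... => .  t=0,i=2
  bits 00111100010010001110111110111000 = 1011412920

1011412920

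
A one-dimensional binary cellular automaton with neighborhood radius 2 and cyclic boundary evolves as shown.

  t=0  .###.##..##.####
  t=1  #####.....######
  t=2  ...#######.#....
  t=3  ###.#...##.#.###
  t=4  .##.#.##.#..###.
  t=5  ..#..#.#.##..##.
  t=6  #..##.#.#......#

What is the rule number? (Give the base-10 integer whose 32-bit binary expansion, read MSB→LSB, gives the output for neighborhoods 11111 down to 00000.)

  #####|.  b31=0 t=1,i=0
  ####.|#  b30=1 t=0,i=14
  ###.#|#  b29=1 t=0,i=3
  ###..|#  b28=1 t=1,i=4
  ##.##|#  b27=1 t=0,i=0
  ##.#.|.  b26=0 t=2,i=10
  ##..#|.  b25=0 t=0,i=7
  ##...|#  b24=1 t=1,i=5
  #.###|#  b23=1 t=0,i=1
  #.##.|.  b22=0 t=0,i=5
  #.#.#|.  b21=0 t=3,i=11
  #.#..|#  b20=1 t=2,i=11
  #..##|.  b19=0 t=0,i=8
  #..#.|#  b18=1 t=5,i=4
  #...#|#  b17=1 t=3,i=6
  #....|#  b16=1 t=1,i=6
  .####|#  b15=1 t=0,i=13
  .###.|#  b14=1 t=0,i=2
  .##.#|#  b13=1 t=0,i=10
  .##..|.  b12=0 t=0,i=6
  .#.##|#  b11=1 t=3,i=12
  .#.#.|#  b10=1 t=5,i=6
  .#..#|#  b9=1 t=4,i=10
  .#...|.  b8=0 t=2,i=12
  ..###|.  b7=0 t=1,i=10
  ..##.|.  b6=0 t=0,i=9
  ..#.#|.  b5=0 t=5,i=5
  ..#..|.  b4=0 t=5,i=2
  ...##|#  b3=1 t=1,i=9
  ...#.|.  b2=0 t=5,i=1
  ....#|#  b1=1 t=1,i=8
  .....|#  b0=1 t=1,i=7
  bits 01111001100101111110111000001011 = 2040000011

2040000011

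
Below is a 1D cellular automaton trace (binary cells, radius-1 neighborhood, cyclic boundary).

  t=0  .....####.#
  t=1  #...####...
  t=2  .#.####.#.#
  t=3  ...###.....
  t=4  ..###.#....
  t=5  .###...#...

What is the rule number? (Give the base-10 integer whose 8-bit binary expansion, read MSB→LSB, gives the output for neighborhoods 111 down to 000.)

  [7] ### => #  t=0,i=6
  [6] ##. => .  t=0,i=8
  [5] #.# => .  t=0,i=9
  [4] #.. => #  t=0,i=0
  [3] .## => #  t=0,i=5
  [2] .#. => .  t=0,i=10
  [1] ..# => #  t=0,i=4
  [0] ... => .  t=0,i=1
  bits 10011010 = 154

154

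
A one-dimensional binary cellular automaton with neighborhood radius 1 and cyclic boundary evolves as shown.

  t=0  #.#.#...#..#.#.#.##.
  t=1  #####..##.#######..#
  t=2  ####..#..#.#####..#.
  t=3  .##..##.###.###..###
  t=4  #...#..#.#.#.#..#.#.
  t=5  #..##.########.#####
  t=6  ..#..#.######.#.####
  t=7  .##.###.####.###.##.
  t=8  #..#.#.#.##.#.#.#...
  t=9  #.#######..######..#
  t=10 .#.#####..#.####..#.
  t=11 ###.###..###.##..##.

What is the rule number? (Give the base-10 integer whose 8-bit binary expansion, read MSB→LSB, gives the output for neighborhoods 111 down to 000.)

166

  nb ###: next=#  (t=1,i=0, bit7=1)
  nb ##.: next=.  (t=0,i=18, bit6=0)
  nb #.#: next=#  (t=0,i=1, bit5=1)
  nb #..: next=.  (t=0,i=5, bit4=0)
  nb .##: next=.  (t=0,i=17, bit3=0)
  nb .#.: next=#  (t=0,i=0, bit2=1)
  nb ..#: next=#  (t=0,i=7, bit1=1)
  nb ...: next=.  (t=0,i=6, bit0=0)
  bits 10100110 = 166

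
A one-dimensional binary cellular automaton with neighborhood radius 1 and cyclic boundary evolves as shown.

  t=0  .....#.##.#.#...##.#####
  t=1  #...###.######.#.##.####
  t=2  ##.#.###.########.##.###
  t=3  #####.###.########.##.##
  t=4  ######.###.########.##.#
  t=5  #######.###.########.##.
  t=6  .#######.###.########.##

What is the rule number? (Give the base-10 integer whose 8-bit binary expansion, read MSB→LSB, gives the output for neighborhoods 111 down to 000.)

246

  ###|#  b7=1 t=0,i=20
  ##.|#  b6=1 t=0,i=8
  #.#|#  b5=1 t=0,i=6
  #..|#  b4=1 t=0,i=0
  .##|.  b3=0 t=0,i=7
  .#.|#  b2=1 t=0,i=5
  ..#|#  b1=1 t=0,i=4
  ...|.  b0=0 t=0,i=1
  bits 11110110 = 246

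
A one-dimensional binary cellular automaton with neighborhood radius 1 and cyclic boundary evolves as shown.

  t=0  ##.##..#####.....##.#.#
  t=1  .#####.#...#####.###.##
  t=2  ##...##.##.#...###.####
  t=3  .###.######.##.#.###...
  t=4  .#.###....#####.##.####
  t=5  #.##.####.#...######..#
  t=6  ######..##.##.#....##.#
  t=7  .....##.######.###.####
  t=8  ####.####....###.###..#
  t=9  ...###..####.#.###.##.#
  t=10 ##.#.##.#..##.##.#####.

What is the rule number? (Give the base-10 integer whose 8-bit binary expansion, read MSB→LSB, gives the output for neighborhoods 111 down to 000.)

121

  [7] ### => .  t=0,i=0
  [6] ##. => #  t=0,i=1
  [5] #.# => #  t=0,i=2
  [4] #.. => #  t=0,i=5
  [3] .## => #  t=0,i=3
  [2] .#. => .  t=0,i=20
  [1] ..# => .  t=0,i=6
  [0] ... => #  t=0,i=13
  bits 01111001 = 121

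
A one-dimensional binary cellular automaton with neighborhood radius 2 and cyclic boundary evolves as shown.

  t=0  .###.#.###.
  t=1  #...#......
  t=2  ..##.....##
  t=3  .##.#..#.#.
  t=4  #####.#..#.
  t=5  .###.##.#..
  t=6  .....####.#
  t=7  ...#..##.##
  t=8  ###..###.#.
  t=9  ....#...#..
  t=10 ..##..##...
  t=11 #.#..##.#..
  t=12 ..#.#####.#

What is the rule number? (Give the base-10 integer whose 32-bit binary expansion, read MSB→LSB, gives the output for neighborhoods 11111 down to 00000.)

  #####|#  b31=1 t=4,i=2
  ####.|#  b30=1 t=4,i=3
  ###.#|.  b29=0 t=0,i=3
  ###..|.  b28=0 t=0,i=9
  ##.##|.  b27=0 t=5,i=4
  ##.#.|#  b26=1 t=0,i=4
  ##..#|.  b25=0 t=0,i=10
  ##...|#  b24=1 t=2,i=4
  #.###|.  b23=0 t=0,i=7
  #.##.|#  b22=1 t=5,i=5
  #.#.#|.  b21=0 t=0,i=5
  #.#..|#  b20=1 t=3,i=4
  #..##|#  b19=1 t=0,i=0
  #..#.|#  b18=1 t=3,i=6
  #...#|#  b17=1 t=1,i=2
  #....|.  b16=0 t=1,i=6
  .####|#  b15=1 t=4,i=1
  .###.|.  b14=0 t=0,i=2
  .##.#|#  b13=1 t=3,i=2
  .##..|.  b12=0 t=2,i=3
  .#.##|.  b11=0 t=0,i=6
  .#.#.|.  b10=0 t=3,i=8
  .#..#|.  b9=0 t=3,i=5
  .#...|.  b8=0 t=1,i=1
  ..###|.  b7=0 t=0,i=1
  ..##.|#  b6=1 t=2,i=2
  ..#.#|.  b5=0 t=3,i=7
  ..#..|.  b4=0 t=1,i=0
  ...##|.  b3=0 t=2,i=8
  ...#.|#  b2=1 t=1,i=3
  ....#|#  b1=1 t=1,i=9
  .....|.  b0=0 t=1,i=7
  bits 11000101010111101010000001000110 = 3311312966

3311312966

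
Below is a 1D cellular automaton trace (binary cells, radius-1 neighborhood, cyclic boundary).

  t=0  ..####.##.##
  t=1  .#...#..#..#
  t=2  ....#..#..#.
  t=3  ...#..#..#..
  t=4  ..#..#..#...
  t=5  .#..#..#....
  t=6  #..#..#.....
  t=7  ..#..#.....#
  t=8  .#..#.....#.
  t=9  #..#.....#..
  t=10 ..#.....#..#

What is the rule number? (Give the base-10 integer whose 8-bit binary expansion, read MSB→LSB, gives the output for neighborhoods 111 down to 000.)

66

  nb ###: next=.  (t=0,i=3, bit7=0)
  nb ##.: next=#  (t=0,i=5, bit6=1)
  nb #.#: next=.  (t=0,i=6, bit5=0)
  nb #..: next=.  (t=0,i=0, bit4=0)
  nb .##: next=.  (t=0,i=2, bit3=0)
  nb .#.: next=.  (t=1,i=1, bit2=0)
  nb ..#: next=#  (t=0,i=1, bit1=1)
  nb ...: next=.  (t=1,i=3, bit0=0)
  bits 01000010 = 66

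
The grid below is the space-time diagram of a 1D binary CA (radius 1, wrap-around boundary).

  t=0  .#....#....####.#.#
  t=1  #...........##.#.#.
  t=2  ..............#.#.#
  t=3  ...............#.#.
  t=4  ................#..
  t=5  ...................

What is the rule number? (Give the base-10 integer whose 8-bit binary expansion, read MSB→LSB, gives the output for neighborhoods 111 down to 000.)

  [7] ### => #  t=0,i=12
  [6] ##. => .  t=0,i=14
  [5] #.# => #  t=0,i=0
  [4] #.. => .  t=0,i=2
  [3] .## => .  t=0,i=11
  [2] .#. => .  t=0,i=1
  [1] ..# => .  t=0,i=5
  [0] ... => .  t=0,i=3
  bits 10100000 = 160

160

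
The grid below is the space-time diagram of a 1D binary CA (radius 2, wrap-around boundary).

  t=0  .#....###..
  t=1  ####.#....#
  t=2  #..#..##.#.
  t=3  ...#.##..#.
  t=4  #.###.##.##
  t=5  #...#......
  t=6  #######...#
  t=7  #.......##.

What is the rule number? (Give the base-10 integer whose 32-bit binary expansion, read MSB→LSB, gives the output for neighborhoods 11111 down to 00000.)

573282684

  nb #####: next=.  (t=1,i=1, bit31=0)
  nb ####.: next=.  (t=1,i=2, bit30=0)
  nb ###.#: next=#  (t=1,i=3, bit29=1)
  nb ###..: next=.  (t=0,i=8, bit28=0)
  nb ##.##: next=.  (t=4,i=1, bit27=0)
  nb ##.#.: next=.  (t=1,i=4, bit26=0)
  nb ##..#: next=#  (t=3,i=7, bit25=1)
  nb ##...: next=.  (t=0,i=9, bit24=0)
  nb #.###: next=.  (t=4,i=2, bit23=0)
  nb #.##.: next=.  (t=3,i=5, bit22=0)
  nb #.#.#: next=#  (t=2,i=9, bit21=1)
  nb #.#..: next=.  (t=1,i=5, bit20=0)
  nb #..##: next=#  (t=2,i=5, bit19=1)
  nb #..#.: next=.  (t=2,i=2, bit18=0)
  nb #...#: next=#  (t=0,i=10, bit17=1)
  nb #....: next=#  (t=0,i=3, bit16=1)
  nb .####: next=#  (t=1,i=0, bit15=1)
  nb .###.: next=.  (t=0,i=7, bit14=0)
  nb .##.#: next=.  (t=2,i=7, bit13=0)
  nb .##..: next=#  (t=3,i=6, bit12=1)
  nb .#.##: next=#  (t=3,i=4, bit11=1)
  nb .#.#.: next=.  (t=2,i=10, bit10=0)
  nb .#..#: next=.  (t=2,i=1, bit9=0)
  nb .#...: next=#  (t=0,i=2, bit8=1)
  nb ..###: next=.  (t=0,i=6, bit7=0)
  nb ..##.: next=#  (t=2,i=6, bit6=1)
  nb ..#.#: next=#  (t=3,i=3, bit5=1)
  nb ..#..: next=#  (t=0,i=1, bit4=1)
  nb ...##: next=#  (t=0,i=5, bit3=1)
  nb ...#.: next=#  (t=0,i=0, bit2=1)
  nb ....#: next=.  (t=0,i=4, bit1=0)
  nb .....: next=.  (t=5,i=7, bit0=0)
  bits 00100010001010111001100101111100 = 573282684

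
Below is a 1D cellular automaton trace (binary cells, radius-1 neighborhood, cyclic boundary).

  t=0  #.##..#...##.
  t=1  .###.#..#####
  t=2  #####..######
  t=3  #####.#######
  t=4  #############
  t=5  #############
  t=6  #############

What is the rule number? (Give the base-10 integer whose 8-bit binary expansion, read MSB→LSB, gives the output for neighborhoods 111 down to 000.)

  nb ###: next=#  (t=1,i=2, bit7=1)
  nb ##.: next=#  (t=0,i=3, bit6=1)
  nb #.#: next=#  (t=0,i=1, bit5=1)
  nb #..: next=.  (t=0,i=4, bit4=0)
  nb .##: next=#  (t=0,i=2, bit3=1)
  nb .#.: next=.  (t=0,i=0, bit2=0)
  nb ..#: next=#  (t=0,i=5, bit1=1)
  nb ...: next=#  (t=0,i=8, bit0=1)
  bits 11101011 = 235

235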